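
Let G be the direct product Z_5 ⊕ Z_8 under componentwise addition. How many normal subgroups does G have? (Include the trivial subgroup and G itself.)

8

G is abelian, so every subgroup is normal.
G has 8 subgroups in total, hence 8 normal subgroups.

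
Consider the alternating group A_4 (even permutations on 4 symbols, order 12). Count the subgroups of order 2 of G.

|G| = 12 and 2 | 12, so subgroups of order 2 are possible by Lagrange.
The subgroups of order 2 are: {e, (1 2)(3 4)}; {e, (1 3)(2 4)}; {e, (1 4)(2 3)}.
So G has 3 subgroups of order 2.

3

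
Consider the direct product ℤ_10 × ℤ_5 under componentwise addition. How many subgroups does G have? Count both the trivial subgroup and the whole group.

16

|G| = 50, so by Lagrange every subgroup order divides 50. Divisors: 1, 2, 5, 10, 25, 50.
Subgroups by order — order 1: 1; order 2: 1; order 5: 6; order 10: 6; order 25: 1; order 50: 1.
Total: 1 + 1 + 6 + 6 + 1 + 1 = 16.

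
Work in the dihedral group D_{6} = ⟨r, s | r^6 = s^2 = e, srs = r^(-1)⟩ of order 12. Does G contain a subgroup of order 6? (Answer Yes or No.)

Yes

6 | 12. A subgroup of order 6 is {e, r, r^2, r^3, r^4, r^5}.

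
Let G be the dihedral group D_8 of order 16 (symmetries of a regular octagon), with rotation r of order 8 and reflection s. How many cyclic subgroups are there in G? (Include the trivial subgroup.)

12

Each element a generates a cyclic subgroup ⟨a⟩; distinct elements may generate the same one (a cyclic group of order d has φ(d) generators).
Cyclic subgroups by order — order 1: 1; order 2: 9; order 4: 1; order 8: 1.
Total: 12.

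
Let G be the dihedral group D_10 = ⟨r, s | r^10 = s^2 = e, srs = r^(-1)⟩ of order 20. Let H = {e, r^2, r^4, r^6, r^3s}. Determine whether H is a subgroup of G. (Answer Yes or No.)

r^2 ∈ H but its inverse r^8 ∉ H, so H is not a subgroup.

No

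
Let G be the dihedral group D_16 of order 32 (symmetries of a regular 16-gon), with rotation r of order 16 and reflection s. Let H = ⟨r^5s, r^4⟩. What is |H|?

8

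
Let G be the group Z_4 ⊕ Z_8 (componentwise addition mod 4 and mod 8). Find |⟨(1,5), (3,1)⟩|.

|⟨(1,5)⟩| = 8 and |⟨(3,1)⟩| = 8, so |H| is a multiple of lcm(8, 8) = 8 and divides |G| = 32.
Closing under the operation: H = {(0,0), (0,2), (0,4), (0,6), (1,1), (1,3), (1,5), (1,7), (2,0), (2,2), (2,4), (2,6), (3,1), (3,3), (3,5), (3,7)}, so |H| = 16.

16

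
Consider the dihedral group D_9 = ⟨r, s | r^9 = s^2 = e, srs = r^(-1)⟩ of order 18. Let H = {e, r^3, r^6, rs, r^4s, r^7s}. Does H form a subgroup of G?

|H| = 6 divides |G| = 18, consistent with Lagrange.
H contains the identity, every element's inverse is in H, and H is closed under ·: it is a subgroup.

Yes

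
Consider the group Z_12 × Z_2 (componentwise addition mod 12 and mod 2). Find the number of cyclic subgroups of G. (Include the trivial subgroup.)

A cyclic subgroup of order d is generated by each of its φ(d) elements of order d, so the cyclic subgroups of order d number (#elements of order d)/φ(d).
Cyclic subgroups by order — order 1: 1; order 2: 3; order 3: 1; order 4: 2; order 6: 3; order 12: 2.
Total: 12.

12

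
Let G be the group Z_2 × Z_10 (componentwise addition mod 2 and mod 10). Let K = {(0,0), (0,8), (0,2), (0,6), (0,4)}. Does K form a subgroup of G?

Yes

|K| = 5 divides |G| = 20, consistent with Lagrange.
K contains the identity, every element's inverse is in K, and K is closed under +: it is a subgroup.
In fact K = ⟨(0,2)⟩.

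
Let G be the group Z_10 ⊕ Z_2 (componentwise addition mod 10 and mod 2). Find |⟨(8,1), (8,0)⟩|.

|⟨(8,1)⟩| = 10 and |⟨(8,0)⟩| = 5, so |H| is a multiple of lcm(10, 5) = 10 and divides |G| = 20.
Closing under the operation: H = {(0,0), (0,1), (2,0), (2,1), (4,0), (4,1), (6,0), (6,1), (8,0), (8,1)}, so |H| = 10.

10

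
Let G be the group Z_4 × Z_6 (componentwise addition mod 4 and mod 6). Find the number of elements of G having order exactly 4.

4

An element (a,b) has order lcm(ord(a), ord(b)); count pairs with lcm equal to 4.
Enumerating gives 4 such elements.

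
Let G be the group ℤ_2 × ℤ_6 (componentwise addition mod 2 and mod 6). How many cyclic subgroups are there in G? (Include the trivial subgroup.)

A cyclic subgroup of order d is generated by each of its φ(d) elements of order d, so the cyclic subgroups of order d number (#elements of order d)/φ(d).
Cyclic subgroups by order — order 1: 1; order 2: 3; order 3: 1; order 6: 3.
Total: 8.

8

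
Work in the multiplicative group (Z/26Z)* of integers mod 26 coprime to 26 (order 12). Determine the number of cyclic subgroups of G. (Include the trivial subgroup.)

A cyclic subgroup of order d is generated by each of its φ(d) elements of order d, so the cyclic subgroups of order d number (#elements of order d)/φ(d).
Cyclic subgroups by order — order 1: 1; order 2: 1; order 3: 1; order 4: 1; order 6: 1; order 12: 1.
Total: 6.

6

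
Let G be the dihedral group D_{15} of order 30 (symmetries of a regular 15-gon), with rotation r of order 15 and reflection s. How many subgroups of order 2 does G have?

|G| = 30 and 2 | 30, so subgroups of order 2 are possible by Lagrange.
The subgroups of order 2 are: {e, r^10s}; {e, r^11s}; {e, r^12s}; {e, r^13s}; … (15 in all).
So G has 15 subgroups of order 2.

15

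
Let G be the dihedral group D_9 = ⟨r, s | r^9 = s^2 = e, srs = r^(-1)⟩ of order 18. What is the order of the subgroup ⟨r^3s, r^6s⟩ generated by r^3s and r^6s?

6

|⟨r^3s⟩| = 2 and |⟨r^6s⟩| = 2, so |H| is a multiple of lcm(2, 2) = 2 and divides |G| = 18.
Closing under the operation: H = {e, r^3, r^6, s, r^3s, r^6s}, so |H| = 6.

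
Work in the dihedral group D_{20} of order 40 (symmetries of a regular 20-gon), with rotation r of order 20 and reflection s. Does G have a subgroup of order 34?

No

34 does not divide |G| = 40, so by Lagrange no subgroup of order 34 exists.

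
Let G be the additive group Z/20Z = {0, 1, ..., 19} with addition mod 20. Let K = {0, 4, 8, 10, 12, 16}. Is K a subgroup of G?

|K| = 6 does not divide |G| = 20, so by Lagrange K is not a subgroup.

No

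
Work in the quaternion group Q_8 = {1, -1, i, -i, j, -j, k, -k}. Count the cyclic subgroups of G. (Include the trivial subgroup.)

5

A cyclic subgroup of order d is generated by each of its φ(d) elements of order d, so the cyclic subgroups of order d number (#elements of order d)/φ(d).
Cyclic subgroups by order — order 1: 1; order 2: 1; order 4: 3.
Total: 5.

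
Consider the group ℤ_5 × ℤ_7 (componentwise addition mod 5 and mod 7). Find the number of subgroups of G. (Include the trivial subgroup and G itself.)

4

|G| = 35, so by Lagrange every subgroup order divides 35. Divisors: 1, 5, 7, 35.
Subgroups by order — order 1: 1; order 5: 1; order 7: 1; order 35: 1.
Total: 1 + 1 + 1 + 1 = 4.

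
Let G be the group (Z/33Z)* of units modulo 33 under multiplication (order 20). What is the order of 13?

10

Compute successive powers of 13 mod 33: 13, 4, 19, 16, 10, 31, 7, 25, …; 13^10 ≡ 1 (mod 33).
So |⟨13⟩| = 10.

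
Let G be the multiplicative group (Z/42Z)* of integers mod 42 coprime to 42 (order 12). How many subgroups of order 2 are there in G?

3

|G| = 12 and 2 | 12, so subgroups of order 2 are possible by Lagrange.
The subgroups of order 2 are: {1, 13}; {1, 29}; {1, 41}.
So G has 3 subgroups of order 2.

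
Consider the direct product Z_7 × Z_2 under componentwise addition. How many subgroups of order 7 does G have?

|G| = 14 and 7 | 14, so subgroups of order 7 are possible by Lagrange.
The subgroups of order 7 are: {(0,0), (1,0), (2,0), (3,0), (4,0), (5,0), (6,0)}.
So G has 1 subgroup of order 7.

1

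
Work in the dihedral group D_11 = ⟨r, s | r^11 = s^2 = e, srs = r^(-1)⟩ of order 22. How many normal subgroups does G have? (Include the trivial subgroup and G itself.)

G has 14 subgroups. Checking conjugation-invariance by order — order 1: 1/1 normal; order 2: 0/11 normal; order 11: 1/1 normal; order 22: 1/1 normal.
Total normal subgroups: 3.

3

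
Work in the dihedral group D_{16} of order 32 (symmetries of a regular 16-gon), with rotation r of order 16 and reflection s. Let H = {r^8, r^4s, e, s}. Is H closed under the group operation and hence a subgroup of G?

No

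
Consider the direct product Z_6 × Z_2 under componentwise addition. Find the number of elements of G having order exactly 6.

6

An element (a,b) has order lcm(ord(a), ord(b)); count pairs with lcm equal to 6.
Enumerating gives 6 such elements.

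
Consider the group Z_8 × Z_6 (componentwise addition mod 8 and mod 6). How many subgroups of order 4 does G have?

3

|G| = 48 and 4 | 48, so subgroups of order 4 are possible by Lagrange.
The subgroups of order 4 are: {(0,0), (0,3), (4,0), (4,3)}; {(0,0), (2,0), (4,0), (6,0)}; {(0,0), (2,3), (4,0), (6,3)}.
So G has 3 subgroups of order 4.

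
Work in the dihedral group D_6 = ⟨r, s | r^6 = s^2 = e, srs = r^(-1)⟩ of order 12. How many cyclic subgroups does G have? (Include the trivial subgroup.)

Each element a generates a cyclic subgroup ⟨a⟩; distinct elements may generate the same one (a cyclic group of order d has φ(d) generators).
Cyclic subgroups by order — order 1: 1; order 2: 7; order 3: 1; order 6: 1.
Total: 10.

10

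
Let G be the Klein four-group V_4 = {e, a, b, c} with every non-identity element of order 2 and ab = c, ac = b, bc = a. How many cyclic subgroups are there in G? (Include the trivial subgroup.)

Each element a generates a cyclic subgroup ⟨a⟩; distinct elements may generate the same one (a cyclic group of order d has φ(d) generators).
Cyclic subgroups by order — order 1: 1; order 2: 3.
Total: 4.

4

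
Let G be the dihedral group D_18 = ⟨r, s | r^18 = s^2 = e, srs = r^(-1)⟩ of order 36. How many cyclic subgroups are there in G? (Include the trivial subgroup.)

A cyclic subgroup of order d is generated by each of its φ(d) elements of order d, so the cyclic subgroups of order d number (#elements of order d)/φ(d).
Cyclic subgroups by order — order 1: 1; order 2: 19; order 3: 1; order 6: 1; order 9: 1; order 18: 1.
Total: 24.

24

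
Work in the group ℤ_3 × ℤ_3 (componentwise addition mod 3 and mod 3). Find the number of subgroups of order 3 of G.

|G| = 9 and 3 | 9, so subgroups of order 3 are possible by Lagrange.
The subgroups of order 3 are: {(0,0), (0,1), (0,2)}; {(0,0), (1,0), (2,0)}; {(0,0), (1,1), (2,2)}; {(0,0), (1,2), (2,1)}.
So G has 4 subgroups of order 3.

4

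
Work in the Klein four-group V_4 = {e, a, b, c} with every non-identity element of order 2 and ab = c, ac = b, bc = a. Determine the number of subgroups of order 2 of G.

|G| = 4 and 2 | 4, so subgroups of order 2 are possible by Lagrange.
The subgroups of order 2 are: {e, a}; {e, b}; {e, c}.
So G has 3 subgroups of order 2.

3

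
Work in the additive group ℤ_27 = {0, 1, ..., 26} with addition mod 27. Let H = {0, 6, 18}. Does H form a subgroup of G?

18 ∈ H but its inverse 9 ∉ H, so H is not a subgroup.

No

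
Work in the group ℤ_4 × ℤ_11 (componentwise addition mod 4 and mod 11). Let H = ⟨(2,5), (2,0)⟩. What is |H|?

|⟨(2,5)⟩| = 22 and |⟨(2,0)⟩| = 2, so |H| is a multiple of lcm(22, 2) = 22 and divides |G| = 44.
Closing under the operation: H = {(0,0), (0,1), (0,2), (0,3), (0,4), (0,5), (0,6), (0,7), (0,8), (0,9), (0,10), (2,0), (2,1), (2,2), (2,3), (2,4), (2,5), (2,6), (2,7), (2,8), (2,9), (2,10)}, so |H| = 22.

22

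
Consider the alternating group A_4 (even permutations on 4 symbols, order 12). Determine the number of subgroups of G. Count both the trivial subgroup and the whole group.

|G| = 12, so by Lagrange every subgroup order divides 12. Divisors: 1, 2, 3, 4, 6, 12.
Subgroups by order — order 1: 1; order 2: 3; order 3: 4; order 4: 1; order 6: 0; order 12: 1.
Total: 1 + 3 + 4 + 1 + 0 + 1 = 10.

10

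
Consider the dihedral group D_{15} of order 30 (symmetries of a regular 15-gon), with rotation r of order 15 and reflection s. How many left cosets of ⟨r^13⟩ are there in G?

|⟨r^13⟩| = 15 and |G| = 30.
By Lagrange, [G : H] = |G|/|H| = 30/15 = 2.

2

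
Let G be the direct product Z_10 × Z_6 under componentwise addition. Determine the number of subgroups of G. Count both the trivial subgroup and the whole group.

|G| = 60, so by Lagrange every subgroup order divides 60. Divisors: 1, 2, 3, 4, 5, 6, 10, 12, 15, 20, 30, 60.
Subgroups by order — order 1: 1; order 2: 3; order 3: 1; order 4: 1; order 5: 1; order 6: 3; order 10: 3; order 12: 1; order 15: 1; order 20: 1; order 30: 3; order 60: 1.
Total: 1 + 3 + 1 + 1 + 1 + 3 + 3 + 1 + 1 + 1 + 3 + 1 = 20.

20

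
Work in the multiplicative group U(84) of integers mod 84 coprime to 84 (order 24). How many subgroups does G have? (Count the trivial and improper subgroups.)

32

|G| = 24, so by Lagrange every subgroup order divides 24. Divisors: 1, 2, 3, 4, 6, 8, 12, 24.
Subgroups by order — order 1: 1; order 2: 7; order 3: 1; order 4: 7; order 6: 7; order 8: 1; order 12: 7; order 24: 1.
Total: 1 + 7 + 1 + 7 + 7 + 1 + 7 + 1 = 32.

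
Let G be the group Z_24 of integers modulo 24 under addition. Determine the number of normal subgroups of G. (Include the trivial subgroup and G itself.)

G is abelian, so every subgroup is normal.
G has 8 subgroups in total, hence 8 normal subgroups.

8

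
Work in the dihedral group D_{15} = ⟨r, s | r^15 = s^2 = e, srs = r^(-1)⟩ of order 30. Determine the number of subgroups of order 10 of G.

|G| = 30 and 10 | 30, so subgroups of order 10 are possible by Lagrange.
The subgroups of order 10 are: {e, r^3, r^6, r^9, r^12, rs, r^4s, r^7s, r^10s, r^13s}; {e, r^3, r^6, r^9, r^12, r^2s, r^5s, r^8s, r^11s, r^14s}; {e, r^3, r^6, r^9, r^12, s, r^3s, r^6s, r^9s, r^12s}.
So G has 3 subgroups of order 10.

3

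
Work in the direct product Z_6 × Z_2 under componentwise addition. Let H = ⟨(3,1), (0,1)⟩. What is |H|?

4

|⟨(3,1)⟩| = 2 and |⟨(0,1)⟩| = 2, so |H| is a multiple of lcm(2, 2) = 2 and divides |G| = 12.
Closing under the operation: H = {(0,0), (0,1), (3,0), (3,1)}, so |H| = 4.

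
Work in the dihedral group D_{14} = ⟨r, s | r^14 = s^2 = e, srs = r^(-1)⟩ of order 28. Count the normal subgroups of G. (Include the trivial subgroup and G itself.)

7

G has 28 subgroups. Checking conjugation-invariance by order — order 1: 1/1 normal; order 2: 1/15 normal; order 4: 0/7 normal; order 7: 1/1 normal; order 14: 3/3 normal; order 28: 1/1 normal.
Total normal subgroups: 7.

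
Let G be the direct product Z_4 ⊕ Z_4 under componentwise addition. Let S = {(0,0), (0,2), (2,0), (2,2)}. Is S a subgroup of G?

|S| = 4 divides |G| = 16, consistent with Lagrange.
S contains the identity, every element's inverse is in S, and S is closed under +: it is a subgroup.

Yes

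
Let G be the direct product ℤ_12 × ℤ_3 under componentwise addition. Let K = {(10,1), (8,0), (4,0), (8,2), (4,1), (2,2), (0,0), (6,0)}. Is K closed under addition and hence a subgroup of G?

No

|K| = 8 does not divide |G| = 36, so by Lagrange K is not a subgroup.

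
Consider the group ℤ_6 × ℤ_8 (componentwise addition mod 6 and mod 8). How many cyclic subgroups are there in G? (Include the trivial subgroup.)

16

A cyclic subgroup of order d is generated by each of its φ(d) elements of order d, so the cyclic subgroups of order d number (#elements of order d)/φ(d).
Cyclic subgroups by order — order 1: 1; order 2: 3; order 3: 1; order 4: 2; order 6: 3; order 8: 2; order 12: 2; order 24: 2.
Total: 16.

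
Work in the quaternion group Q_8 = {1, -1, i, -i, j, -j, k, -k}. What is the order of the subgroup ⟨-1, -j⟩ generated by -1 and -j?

4

|⟨-1⟩| = 2 and |⟨-j⟩| = 4, so |H| is a multiple of lcm(2, 4) = 4 and divides |G| = 8.
Closing under the operation: H = {1, -1, j, -j}, so |H| = 4.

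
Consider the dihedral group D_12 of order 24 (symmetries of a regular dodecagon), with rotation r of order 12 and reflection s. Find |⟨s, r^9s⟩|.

8

|⟨s⟩| = 2 and |⟨r^9s⟩| = 2, so |H| is a multiple of lcm(2, 2) = 2 and divides |G| = 24.
Closing under the operation: H = {e, r^3, r^6, r^9, s, r^3s, r^6s, r^9s}, so |H| = 8.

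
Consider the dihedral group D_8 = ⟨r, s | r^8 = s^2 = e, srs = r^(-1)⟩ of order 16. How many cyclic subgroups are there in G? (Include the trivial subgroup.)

12

A cyclic subgroup of order d is generated by each of its φ(d) elements of order d, so the cyclic subgroups of order d number (#elements of order d)/φ(d).
Cyclic subgroups by order — order 1: 1; order 2: 9; order 4: 1; order 8: 1.
Total: 12.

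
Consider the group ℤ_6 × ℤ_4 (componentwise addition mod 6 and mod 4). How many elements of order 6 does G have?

6

An element (a,b) has order lcm(ord(a), ord(b)); count pairs with lcm equal to 6.
Enumerating gives 6 such elements.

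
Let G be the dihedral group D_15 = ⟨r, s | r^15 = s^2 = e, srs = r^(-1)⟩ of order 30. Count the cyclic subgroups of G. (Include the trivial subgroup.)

19

Group the elements of G by the cyclic subgroup they generate; each cyclic subgroup of order d accounts for φ(d) elements.
Cyclic subgroups by order — order 1: 1; order 2: 15; order 3: 1; order 5: 1; order 15: 1.
Total: 19.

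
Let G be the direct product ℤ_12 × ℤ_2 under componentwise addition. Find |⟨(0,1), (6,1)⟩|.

4

|⟨(0,1)⟩| = 2 and |⟨(6,1)⟩| = 2, so |H| is a multiple of lcm(2, 2) = 2 and divides |G| = 24.
Closing under the operation: H = {(0,0), (0,1), (6,0), (6,1)}, so |H| = 4.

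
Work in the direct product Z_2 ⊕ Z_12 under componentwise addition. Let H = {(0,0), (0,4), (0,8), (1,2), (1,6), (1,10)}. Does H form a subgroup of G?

Yes

|H| = 6 divides |G| = 24, consistent with Lagrange.
H contains the identity, every element's inverse is in H, and H is closed under +: it is a subgroup.
In fact H = ⟨(1,2)⟩.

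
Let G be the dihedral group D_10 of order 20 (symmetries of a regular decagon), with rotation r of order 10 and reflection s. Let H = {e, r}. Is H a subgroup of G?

No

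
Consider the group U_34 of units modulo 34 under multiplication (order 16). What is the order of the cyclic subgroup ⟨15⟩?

Compute successive powers of 15 mod 34: 15, 21, 9, 33, 19, 13, 25, 1; 15^8 ≡ 1 (mod 34).
So |⟨15⟩| = 8.

8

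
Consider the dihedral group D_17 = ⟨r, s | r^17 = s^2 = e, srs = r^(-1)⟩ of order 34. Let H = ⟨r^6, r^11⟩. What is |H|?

17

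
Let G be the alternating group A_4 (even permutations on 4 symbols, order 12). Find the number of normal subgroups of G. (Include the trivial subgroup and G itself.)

3

G has 10 subgroups. Checking conjugation-invariance by order — order 1: 1/1 normal; order 2: 0/3 normal; order 3: 0/4 normal; order 4: 1/1 normal; order 12: 1/1 normal.
Total normal subgroups: 3.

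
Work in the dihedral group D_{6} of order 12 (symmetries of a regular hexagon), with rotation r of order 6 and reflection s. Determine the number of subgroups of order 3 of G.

1

|G| = 12 and 3 | 12, so subgroups of order 3 are possible by Lagrange.
The subgroups of order 3 are: {e, r^2, r^4}.
So G has 1 subgroup of order 3.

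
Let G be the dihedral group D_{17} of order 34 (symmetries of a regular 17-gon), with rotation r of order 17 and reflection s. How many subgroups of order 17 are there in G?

1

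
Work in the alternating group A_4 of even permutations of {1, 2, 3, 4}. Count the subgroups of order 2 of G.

|G| = 12 and 2 | 12, so subgroups of order 2 are possible by Lagrange.
The subgroups of order 2 are: {e, (1 2)(3 4)}; {e, (1 3)(2 4)}; {e, (1 4)(2 3)}.
So G has 3 subgroups of order 2.

3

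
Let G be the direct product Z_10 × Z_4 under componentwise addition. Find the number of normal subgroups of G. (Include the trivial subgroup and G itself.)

G is abelian, so every subgroup is normal.
G has 16 subgroups in total, hence 16 normal subgroups.

16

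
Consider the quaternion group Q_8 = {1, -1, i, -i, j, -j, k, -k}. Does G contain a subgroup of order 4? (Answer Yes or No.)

4 | 8. A subgroup of order 4 is {1, -1, i, -i}.

Yes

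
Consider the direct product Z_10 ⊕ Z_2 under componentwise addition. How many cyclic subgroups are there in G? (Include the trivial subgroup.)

Each element a generates a cyclic subgroup ⟨a⟩; distinct elements may generate the same one (a cyclic group of order d has φ(d) generators).
Cyclic subgroups by order — order 1: 1; order 2: 3; order 5: 1; order 10: 3.
Total: 8.

8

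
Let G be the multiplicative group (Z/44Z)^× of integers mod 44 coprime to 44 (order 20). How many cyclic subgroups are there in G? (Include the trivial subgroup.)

8

Each element a generates a cyclic subgroup ⟨a⟩; distinct elements may generate the same one (a cyclic group of order d has φ(d) generators).
Cyclic subgroups by order — order 1: 1; order 2: 3; order 5: 1; order 10: 3.
Total: 8.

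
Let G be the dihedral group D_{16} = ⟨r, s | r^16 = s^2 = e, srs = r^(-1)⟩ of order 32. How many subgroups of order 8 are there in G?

5

|G| = 32 and 8 | 32, so subgroups of order 8 are possible by Lagrange.
The subgroups of order 8 are: {e, r^2, r^4, r^6, r^8, r^10, r^12, r^14}; {e, r^4, r^8, r^12, r^2s, r^6s, r^10s, r^14s}; {e, r^4, r^8, r^12, r^3s, r^7s, r^11s, r^15s}; {e, r^4, r^8, r^12, s, r^4s, r^8s, r^12s}; … (5 in all).
So G has 5 subgroups of order 8.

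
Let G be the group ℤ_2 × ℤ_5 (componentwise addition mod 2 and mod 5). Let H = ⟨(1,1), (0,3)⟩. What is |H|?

|⟨(1,1)⟩| = 10 and |⟨(0,3)⟩| = 5, so |H| is a multiple of lcm(10, 5) = 10 and divides |G| = 10.
Closing {(1,1), (0,3)} under the group operation gives all of G, so |H| = 10.

10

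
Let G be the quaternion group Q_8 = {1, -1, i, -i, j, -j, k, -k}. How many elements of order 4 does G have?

The elements of order 4 are: i, -i, j, -j, k, -k.
That's 6.

6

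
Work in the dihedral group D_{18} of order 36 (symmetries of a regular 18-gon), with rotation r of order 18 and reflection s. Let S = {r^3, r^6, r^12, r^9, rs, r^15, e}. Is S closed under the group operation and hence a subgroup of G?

|S| = 7 does not divide |G| = 36, so by Lagrange S is not a subgroup.

No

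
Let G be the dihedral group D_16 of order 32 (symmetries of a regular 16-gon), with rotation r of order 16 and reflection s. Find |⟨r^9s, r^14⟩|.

16

|⟨r^9s⟩| = 2 and |⟨r^14⟩| = 8, so |H| is a multiple of lcm(2, 8) = 8 and divides |G| = 32.
Closing under the operation: H = {e, r^2, r^4, r^6, r^8, r^10, r^12, r^14, rs, r^3s, r^5s, r^7s, r^9s, r^11s, r^13s, r^15s}, so |H| = 16.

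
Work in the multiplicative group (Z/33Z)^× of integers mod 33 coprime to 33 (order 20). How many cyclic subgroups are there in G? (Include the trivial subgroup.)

Group the elements of G by the cyclic subgroup they generate; each cyclic subgroup of order d accounts for φ(d) elements.
Cyclic subgroups by order — order 1: 1; order 2: 3; order 5: 1; order 10: 3.
Total: 8.

8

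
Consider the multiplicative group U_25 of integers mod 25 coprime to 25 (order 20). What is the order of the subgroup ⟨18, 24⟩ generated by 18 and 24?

4

|⟨18⟩| = 4 and |⟨24⟩| = 2, so |H| is a multiple of lcm(4, 2) = 4 and divides |G| = 20.
Closing under the operation: H = {1, 7, 18, 24}, so |H| = 4.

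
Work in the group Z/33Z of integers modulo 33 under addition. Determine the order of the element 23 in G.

In Z/33Z, the order of an element a is n/gcd(a, n).
gcd(23, 33) = 1, so |⟨23⟩| = 33/1 = 33.

33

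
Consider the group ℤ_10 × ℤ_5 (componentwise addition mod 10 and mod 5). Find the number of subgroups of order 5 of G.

|G| = 50 and 5 | 50, so subgroups of order 5 are possible by Lagrange.
The subgroups of order 5 are: {(0,0), (0,1), (0,2), (0,3), (0,4)}; {(0,0), (2,0), (4,0), (6,0), (8,0)}; {(0,0), (2,1), (4,2), (6,3), (8,4)}; {(0,0), (2,2), (4,4), (6,1), (8,3)}; … (6 in all).
So G has 6 subgroups of order 5.

6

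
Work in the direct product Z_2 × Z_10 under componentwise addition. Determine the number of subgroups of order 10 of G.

3

|G| = 20 and 10 | 20, so subgroups of order 10 are possible by Lagrange.
The subgroups of order 10 are: {(0,0), (0,1), (0,2), (0,3), (0,4), (0,5), (0,6), (0,7), (0,8), (0,9)}; {(0,0), (0,2), (0,4), (0,6), (0,8), (1,0), (1,2), (1,4), (1,6), (1,8)}; {(0,0), (0,2), (0,4), (0,6), (0,8), (1,1), (1,3), (1,5), (1,7), (1,9)}.
So G has 3 subgroups of order 10.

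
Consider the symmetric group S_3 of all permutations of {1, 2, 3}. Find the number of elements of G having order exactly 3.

2

The elements of order 3 are: (1 2 3), (1 3 2).
That's 2.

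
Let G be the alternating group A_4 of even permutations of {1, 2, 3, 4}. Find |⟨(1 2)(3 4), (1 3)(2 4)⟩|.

4

|⟨(1 2)(3 4)⟩| = 2 and |⟨(1 3)(2 4)⟩| = 2, so |H| is a multiple of lcm(2, 2) = 2 and divides |G| = 12.
Closing under the operation: H = {e, (1 2)(3 4), (1 3)(2 4), (1 4)(2 3)}, so |H| = 4.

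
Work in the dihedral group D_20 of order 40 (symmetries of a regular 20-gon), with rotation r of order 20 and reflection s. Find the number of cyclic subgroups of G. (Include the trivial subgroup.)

Group the elements of G by the cyclic subgroup they generate; each cyclic subgroup of order d accounts for φ(d) elements.
Cyclic subgroups by order — order 1: 1; order 2: 21; order 4: 1; order 5: 1; order 10: 1; order 20: 1.
Total: 26.

26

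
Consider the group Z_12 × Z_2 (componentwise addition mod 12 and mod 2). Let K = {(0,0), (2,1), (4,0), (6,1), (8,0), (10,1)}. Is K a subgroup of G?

Yes

|K| = 6 divides |G| = 24, consistent with Lagrange.
K contains the identity, every element's inverse is in K, and K is closed under +: it is a subgroup.
In fact K = ⟨(2,1)⟩.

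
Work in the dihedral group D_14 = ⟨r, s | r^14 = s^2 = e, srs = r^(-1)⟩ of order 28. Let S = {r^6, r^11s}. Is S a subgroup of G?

The identity e ∉ S, so S is not a subgroup.

No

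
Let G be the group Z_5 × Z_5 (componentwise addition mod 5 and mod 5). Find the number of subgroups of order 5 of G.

6

|G| = 25 and 5 | 25, so subgroups of order 5 are possible by Lagrange.
The subgroups of order 5 are: {(0,0), (0,1), (0,2), (0,3), (0,4)}; {(0,0), (1,0), (2,0), (3,0), (4,0)}; {(0,0), (1,1), (2,2), (3,3), (4,4)}; {(0,0), (1,2), (2,4), (3,1), (4,3)}; … (6 in all).
So G has 6 subgroups of order 5.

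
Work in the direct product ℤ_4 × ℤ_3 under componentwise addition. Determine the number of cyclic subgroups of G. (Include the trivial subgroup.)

6

A cyclic subgroup of order d is generated by each of its φ(d) elements of order d, so the cyclic subgroups of order d number (#elements of order d)/φ(d).
Cyclic subgroups by order — order 1: 1; order 2: 1; order 3: 1; order 4: 1; order 6: 1; order 12: 1.
Total: 6.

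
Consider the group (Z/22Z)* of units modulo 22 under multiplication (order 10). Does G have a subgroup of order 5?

Yes

5 | 10. A subgroup of order 5 is {1, 3, 5, 9, 15}.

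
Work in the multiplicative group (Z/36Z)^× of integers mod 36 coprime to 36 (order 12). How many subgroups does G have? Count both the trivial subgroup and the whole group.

10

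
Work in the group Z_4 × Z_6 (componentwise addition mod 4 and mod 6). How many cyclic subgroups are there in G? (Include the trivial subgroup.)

12

A cyclic subgroup of order d is generated by each of its φ(d) elements of order d, so the cyclic subgroups of order d number (#elements of order d)/φ(d).
Cyclic subgroups by order — order 1: 1; order 2: 3; order 3: 1; order 4: 2; order 6: 3; order 12: 2.
Total: 12.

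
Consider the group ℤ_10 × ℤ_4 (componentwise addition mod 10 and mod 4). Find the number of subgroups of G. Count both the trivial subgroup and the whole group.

|G| = 40, so by Lagrange every subgroup order divides 40. Divisors: 1, 2, 4, 5, 8, 10, 20, 40.
Subgroups by order — order 1: 1; order 2: 3; order 4: 3; order 5: 1; order 8: 1; order 10: 3; order 20: 3; order 40: 1.
Total: 1 + 3 + 3 + 1 + 1 + 3 + 3 + 1 = 16.

16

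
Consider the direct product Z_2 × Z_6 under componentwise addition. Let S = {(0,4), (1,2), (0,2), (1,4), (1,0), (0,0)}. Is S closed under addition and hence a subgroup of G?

|S| = 6 divides |G| = 12, consistent with Lagrange.
S contains the identity, every element's inverse is in S, and S is closed under +: it is a subgroup.
In fact S = ⟨(1,2)⟩.

Yes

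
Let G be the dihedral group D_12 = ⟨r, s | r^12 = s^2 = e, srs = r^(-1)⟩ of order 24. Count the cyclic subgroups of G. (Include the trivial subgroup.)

A cyclic subgroup of order d is generated by each of its φ(d) elements of order d, so the cyclic subgroups of order d number (#elements of order d)/φ(d).
Cyclic subgroups by order — order 1: 1; order 2: 13; order 3: 1; order 4: 1; order 6: 1; order 12: 1.
Total: 18.

18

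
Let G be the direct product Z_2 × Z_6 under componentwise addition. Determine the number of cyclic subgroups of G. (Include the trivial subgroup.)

Each element a generates a cyclic subgroup ⟨a⟩; distinct elements may generate the same one (a cyclic group of order d has φ(d) generators).
Cyclic subgroups by order — order 1: 1; order 2: 3; order 3: 1; order 6: 3.
Total: 8.

8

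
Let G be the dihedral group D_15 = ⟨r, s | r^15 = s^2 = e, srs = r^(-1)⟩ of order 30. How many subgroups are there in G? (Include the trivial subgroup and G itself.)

|G| = 30, so by Lagrange every subgroup order divides 30. Divisors: 1, 2, 3, 5, 6, 10, 15, 30.
Subgroups by order — order 1: 1; order 2: 15; order 3: 1; order 5: 1; order 6: 5; order 10: 3; order 15: 1; order 30: 1.
Total: 1 + 15 + 1 + 1 + 5 + 3 + 1 + 1 = 28.

28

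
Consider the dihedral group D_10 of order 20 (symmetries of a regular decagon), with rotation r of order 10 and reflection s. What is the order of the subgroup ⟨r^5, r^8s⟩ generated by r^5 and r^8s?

4

|⟨r^5⟩| = 2 and |⟨r^8s⟩| = 2, so |H| is a multiple of lcm(2, 2) = 2 and divides |G| = 20.
Closing under the operation: H = {e, r^5, r^3s, r^8s}, so |H| = 4.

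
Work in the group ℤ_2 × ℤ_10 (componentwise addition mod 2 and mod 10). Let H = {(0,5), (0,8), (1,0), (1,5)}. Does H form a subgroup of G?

No

The identity (0,0) ∉ H, so H is not a subgroup.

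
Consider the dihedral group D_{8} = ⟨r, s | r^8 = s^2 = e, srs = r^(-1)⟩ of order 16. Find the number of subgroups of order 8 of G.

|G| = 16 and 8 | 16, so subgroups of order 8 are possible by Lagrange.
The subgroups of order 8 are: {e, r, r^2, r^3, r^4, r^5, r^6, r^7}; {e, r^2, r^4, r^6, s, r^2s, r^4s, r^6s}; {e, r^2, r^4, r^6, rs, r^3s, r^5s, r^7s}.
So G has 3 subgroups of order 8.

3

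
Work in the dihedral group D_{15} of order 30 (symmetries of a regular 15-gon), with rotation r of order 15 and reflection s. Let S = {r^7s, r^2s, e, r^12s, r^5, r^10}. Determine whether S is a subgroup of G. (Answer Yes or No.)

Yes

|S| = 6 divides |G| = 30, consistent with Lagrange.
S contains the identity, every element's inverse is in S, and S is closed under ·: it is a subgroup.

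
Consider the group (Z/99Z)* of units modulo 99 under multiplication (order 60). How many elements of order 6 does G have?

6

The elements of order 6 are: 23, 32, 43, 56, 65, 76.
That's 6.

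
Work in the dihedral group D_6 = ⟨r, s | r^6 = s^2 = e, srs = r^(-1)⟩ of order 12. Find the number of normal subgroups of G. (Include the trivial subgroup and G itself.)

G has 16 subgroups. Checking conjugation-invariance by order — order 1: 1/1 normal; order 2: 1/7 normal; order 3: 1/1 normal; order 4: 0/3 normal; order 6: 3/3 normal; order 12: 1/1 normal.
Total normal subgroups: 7.

7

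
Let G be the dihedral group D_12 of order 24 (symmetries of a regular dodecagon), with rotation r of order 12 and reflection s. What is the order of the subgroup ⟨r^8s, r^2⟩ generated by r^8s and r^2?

|⟨r^8s⟩| = 2 and |⟨r^2⟩| = 6, so |H| is a multiple of lcm(2, 6) = 6 and divides |G| = 24.
Closing under the operation: H = {e, r^2, r^4, r^6, r^8, r^10, s, r^2s, r^4s, r^6s, r^8s, r^10s}, so |H| = 12.

12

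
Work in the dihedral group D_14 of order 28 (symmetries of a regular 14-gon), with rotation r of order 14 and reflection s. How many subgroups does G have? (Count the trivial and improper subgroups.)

28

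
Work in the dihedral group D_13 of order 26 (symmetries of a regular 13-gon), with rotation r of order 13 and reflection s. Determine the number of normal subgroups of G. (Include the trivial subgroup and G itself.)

3

G has 16 subgroups. Checking conjugation-invariance by order — order 1: 1/1 normal; order 2: 0/13 normal; order 13: 1/1 normal; order 26: 1/1 normal.
Total normal subgroups: 3.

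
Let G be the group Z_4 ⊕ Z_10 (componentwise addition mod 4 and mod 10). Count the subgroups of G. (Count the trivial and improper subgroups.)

|G| = 40, so by Lagrange every subgroup order divides 40. Divisors: 1, 2, 4, 5, 8, 10, 20, 40.
Subgroups by order — order 1: 1; order 2: 3; order 4: 3; order 5: 1; order 8: 1; order 10: 3; order 20: 3; order 40: 1.
Total: 1 + 3 + 3 + 1 + 1 + 3 + 3 + 1 = 16.

16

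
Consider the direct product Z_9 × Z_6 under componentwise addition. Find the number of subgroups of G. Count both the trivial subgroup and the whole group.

20

|G| = 54, so by Lagrange every subgroup order divides 54. Divisors: 1, 2, 3, 6, 9, 18, 27, 54.
Subgroups by order — order 1: 1; order 2: 1; order 3: 4; order 6: 4; order 9: 4; order 18: 4; order 27: 1; order 54: 1.
Total: 1 + 1 + 4 + 4 + 4 + 4 + 1 + 1 = 20.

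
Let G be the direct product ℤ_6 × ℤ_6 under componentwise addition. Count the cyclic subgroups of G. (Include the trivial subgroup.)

20

Each element a generates a cyclic subgroup ⟨a⟩; distinct elements may generate the same one (a cyclic group of order d has φ(d) generators).
Cyclic subgroups by order — order 1: 1; order 2: 3; order 3: 4; order 6: 12.
Total: 20.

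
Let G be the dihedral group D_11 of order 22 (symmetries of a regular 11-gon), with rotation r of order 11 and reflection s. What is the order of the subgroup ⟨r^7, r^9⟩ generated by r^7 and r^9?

|⟨r^7⟩| = 11 and |⟨r^9⟩| = 11, so |H| is a multiple of lcm(11, 11) = 11 and divides |G| = 22.
Closing under the operation: H = {e, r, r^2, r^3, r^4, r^5, r^6, r^7, r^8, r^9, r^10}, so |H| = 11.

11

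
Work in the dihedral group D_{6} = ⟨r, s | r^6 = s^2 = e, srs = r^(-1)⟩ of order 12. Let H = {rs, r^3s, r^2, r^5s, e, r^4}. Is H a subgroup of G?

Yes

|H| = 6 divides |G| = 12, consistent with Lagrange.
H contains the identity, every element's inverse is in H, and H is closed under ·: it is a subgroup.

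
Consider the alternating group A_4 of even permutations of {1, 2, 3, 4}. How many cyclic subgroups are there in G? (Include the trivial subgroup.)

8

A cyclic subgroup of order d is generated by each of its φ(d) elements of order d, so the cyclic subgroups of order d number (#elements of order d)/φ(d).
Cyclic subgroups by order — order 1: 1; order 2: 3; order 3: 4.
Total: 8.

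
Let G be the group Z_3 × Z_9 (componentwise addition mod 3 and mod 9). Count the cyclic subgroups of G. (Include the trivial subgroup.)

8

Group the elements of G by the cyclic subgroup they generate; each cyclic subgroup of order d accounts for φ(d) elements.
Cyclic subgroups by order — order 1: 1; order 3: 4; order 9: 3.
Total: 8.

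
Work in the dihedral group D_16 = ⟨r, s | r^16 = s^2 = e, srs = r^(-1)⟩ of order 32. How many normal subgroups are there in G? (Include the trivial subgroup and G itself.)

G has 36 subgroups. Checking conjugation-invariance by order — order 1: 1/1 normal; order 2: 1/17 normal; order 4: 1/9 normal; order 8: 1/5 normal; order 16: 3/3 normal; order 32: 1/1 normal.
Total normal subgroups: 8.

8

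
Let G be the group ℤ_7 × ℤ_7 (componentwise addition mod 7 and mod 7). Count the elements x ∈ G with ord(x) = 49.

An element (a,b) has order lcm(ord(a), ord(b)); count pairs with lcm equal to 49.
Enumerating gives 0 such elements.

0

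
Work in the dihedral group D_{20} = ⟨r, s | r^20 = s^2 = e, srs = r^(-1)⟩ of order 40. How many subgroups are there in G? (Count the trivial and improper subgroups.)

48

|G| = 40, so by Lagrange every subgroup order divides 40. Divisors: 1, 2, 4, 5, 8, 10, 20, 40.
Subgroups by order — order 1: 1; order 2: 21; order 4: 11; order 5: 1; order 8: 5; order 10: 5; order 20: 3; order 40: 1.
Total: 1 + 21 + 11 + 1 + 5 + 5 + 3 + 1 = 48.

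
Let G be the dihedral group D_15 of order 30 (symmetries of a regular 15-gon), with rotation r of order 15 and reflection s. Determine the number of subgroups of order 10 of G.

|G| = 30 and 10 | 30, so subgroups of order 10 are possible by Lagrange.
The subgroups of order 10 are: {e, r^3, r^6, r^9, r^12, rs, r^4s, r^7s, r^10s, r^13s}; {e, r^3, r^6, r^9, r^12, r^2s, r^5s, r^8s, r^11s, r^14s}; {e, r^3, r^6, r^9, r^12, s, r^3s, r^6s, r^9s, r^12s}.
So G has 3 subgroups of order 10.

3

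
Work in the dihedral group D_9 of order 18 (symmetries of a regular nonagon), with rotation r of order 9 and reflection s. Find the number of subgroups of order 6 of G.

3

|G| = 18 and 6 | 18, so subgroups of order 6 are possible by Lagrange.
The subgroups of order 6 are: {e, r^3, r^6, r^2s, r^5s, r^8s}; {e, r^3, r^6, s, r^3s, r^6s}; {e, r^3, r^6, rs, r^4s, r^7s}.
So G has 3 subgroups of order 6.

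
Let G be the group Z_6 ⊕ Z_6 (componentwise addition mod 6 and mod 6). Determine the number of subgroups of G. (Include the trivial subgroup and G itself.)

|G| = 36, so by Lagrange every subgroup order divides 36. Divisors: 1, 2, 3, 4, 6, 9, 12, 18, 36.
Subgroups by order — order 1: 1; order 2: 3; order 3: 4; order 4: 1; order 6: 12; order 9: 1; order 12: 4; order 18: 3; order 36: 1.
Total: 1 + 3 + 4 + 1 + 12 + 1 + 4 + 3 + 1 = 30.

30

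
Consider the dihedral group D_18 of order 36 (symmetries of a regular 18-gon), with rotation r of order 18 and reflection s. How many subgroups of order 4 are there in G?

|G| = 36 and 4 | 36, so subgroups of order 4 are possible by Lagrange.
The subgroups of order 4 are: {e, r^9, rs, r^10s}; {e, r^9, r^2s, r^11s}; {e, r^9, r^3s, r^12s}; {e, r^9, r^4s, r^13s}; … (9 in all).
So G has 9 subgroups of order 4.

9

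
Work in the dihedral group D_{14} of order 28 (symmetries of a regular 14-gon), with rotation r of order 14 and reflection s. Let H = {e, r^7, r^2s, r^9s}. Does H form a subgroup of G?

|H| = 4 divides |G| = 28, consistent with Lagrange.
H contains the identity, every element's inverse is in H, and H is closed under ·: it is a subgroup.

Yes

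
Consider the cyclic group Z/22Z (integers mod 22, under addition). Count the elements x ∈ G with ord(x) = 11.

10

In a cyclic group of order 22, the number of elements of order d (for d | 22) is φ(d).
φ(11) = 10.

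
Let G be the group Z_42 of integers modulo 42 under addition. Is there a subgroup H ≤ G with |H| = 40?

40 does not divide |G| = 42, so by Lagrange no subgroup of order 40 exists.

No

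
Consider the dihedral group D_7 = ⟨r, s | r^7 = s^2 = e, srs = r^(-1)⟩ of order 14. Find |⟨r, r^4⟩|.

7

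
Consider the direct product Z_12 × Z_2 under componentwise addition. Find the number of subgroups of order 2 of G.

3

|G| = 24 and 2 | 24, so subgroups of order 2 are possible by Lagrange.
The subgroups of order 2 are: {(0,0), (0,1)}; {(0,0), (6,0)}; {(0,0), (6,1)}.
So G has 3 subgroups of order 2.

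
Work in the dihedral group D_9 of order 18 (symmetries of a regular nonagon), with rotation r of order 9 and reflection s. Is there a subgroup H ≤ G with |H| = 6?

6 | 18. A subgroup of order 6 is {e, r^3, r^6, r^2s, r^5s, r^8s}.

Yes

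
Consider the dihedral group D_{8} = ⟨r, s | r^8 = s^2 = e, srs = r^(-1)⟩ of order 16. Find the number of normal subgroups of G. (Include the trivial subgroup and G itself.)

7

G has 19 subgroups. Checking conjugation-invariance by order — order 1: 1/1 normal; order 2: 1/9 normal; order 4: 1/5 normal; order 8: 3/3 normal; order 16: 1/1 normal.
Total normal subgroups: 7.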